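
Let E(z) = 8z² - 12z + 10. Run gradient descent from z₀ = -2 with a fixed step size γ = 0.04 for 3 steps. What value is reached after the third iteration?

0.621696

E′(z) = 16z - 12
Step 1: E′(-2) = -44; z₁ = -2 − 0.04·(-44) = -0.24
Step 2: E′(-0.24) = -15.84; z₂ = -0.24 − 0.04·(-15.84) = 0.3936
Step 3: E′(0.3936) = -5.7024; z₃ = 0.3936 − 0.04·(-5.7024) = 0.621696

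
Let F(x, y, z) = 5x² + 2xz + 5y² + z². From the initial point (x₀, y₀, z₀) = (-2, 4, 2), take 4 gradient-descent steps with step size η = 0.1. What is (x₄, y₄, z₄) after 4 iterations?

∇F = (10x + 2z, 10y, 2x + 2z)
Step 1: at (-2, 4, 2), ∇F = (-16, 40, 0) → (-2, 4, 2) − 0.1·(-16, 40, 0) = (-0.4, 0, 2)
Step 2: at (-0.4, 0, 2), ∇F = (0, 0, 3.2) → (-0.4, 0, 2) − 0.1·(0, 0, 3.2) = (-0.4, 0, 1.68)
Step 3: at (-0.4, 0, 1.68), ∇F = (-0.64, 0, 2.56) → (-0.4, 0, 1.68) − 0.1·(-0.64, 0, 2.56) = (-0.336, 0, 1.424)
Step 4: at (-0.336, 0, 1.424), ∇F = (-0.512, 0, 2.176) → (-0.336, 0, 1.424) − 0.1·(-0.512, 0, 2.176) = (-0.2848, 0, 1.2064)

(-0.2848, 0, 1.2064)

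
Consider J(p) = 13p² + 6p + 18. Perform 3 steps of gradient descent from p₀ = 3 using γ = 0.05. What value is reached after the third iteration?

J′(p) = 26p + 6
Step 1: J′(3) = 84; p₁ = 3 − 0.05·84 = -1.2
Step 2: J′(-1.2) = -25.2; p₂ = -1.2 − 0.05·(-25.2) = 0.06
Step 3: J′(0.06) = 7.56; p₃ = 0.06 − 0.05·7.56 = -0.318

-0.318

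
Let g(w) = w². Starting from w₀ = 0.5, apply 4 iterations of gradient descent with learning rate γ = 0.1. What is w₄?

g′(w) = 2w
Step 1: g′(0.5) = 1; w₁ = 0.5 − 0.1·1 = 0.4
Step 2: g′(0.4) = 0.8; w₂ = 0.4 − 0.1·0.8 = 0.32
Step 3: g′(0.32) = 0.64; w₃ = 0.32 − 0.1·0.64 = 0.256
Step 4: g′(0.256) = 0.512; w₄ = 0.256 − 0.1·0.512 = 0.2048

0.2048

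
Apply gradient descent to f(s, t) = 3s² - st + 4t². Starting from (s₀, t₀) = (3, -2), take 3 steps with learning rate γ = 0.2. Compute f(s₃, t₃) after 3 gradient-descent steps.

3.827712

∇f = (6s - t, -s + 8t)
Step 1: at (3, -2), ∇f = (20, -19) → (3, -2) − 0.2·(20, -19) = (-1, 1.8)
Step 2: at (-1, 1.8), ∇f = (-7.8, 15.4) → (-1, 1.8) − 0.2·(-7.8, 15.4) = (0.56, -1.28)
Step 3: at (0.56, -1.28), ∇f = (4.64, -10.8) → (0.56, -1.28) − 0.2·(4.64, -10.8) = (-0.368, 0.88)
f(-0.368, 0.88) = 3.827712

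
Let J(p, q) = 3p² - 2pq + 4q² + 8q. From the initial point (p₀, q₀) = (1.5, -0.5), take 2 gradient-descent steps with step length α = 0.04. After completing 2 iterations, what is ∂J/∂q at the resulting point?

1.6208

∇J = (6p - 2q, -2p + 8q + 8)
Step 1: at (1.5, -0.5), ∇J = (10, 1) → (1.5, -0.5) − 0.04·(10, 1) = (1.1, -0.54)
Step 2: at (1.1, -0.54), ∇J = (7.68, 1.48) → (1.1, -0.54) − 0.04·(7.68, 1.48) = (0.7928, -0.5992)
∂J/∂q at (0.7928, -0.5992) = 1.6208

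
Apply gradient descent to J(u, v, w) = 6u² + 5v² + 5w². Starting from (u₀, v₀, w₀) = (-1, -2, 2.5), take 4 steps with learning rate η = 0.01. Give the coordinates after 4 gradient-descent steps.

(-0.59969536, -1.3122, 1.64025)

∇J = (12u, 10v, 10w)
Step 1: at (-1, -2, 2.5), ∇J = (-12, -20, 25) → (-1, -2, 2.5) − 0.01·(-12, -20, 25) = (-0.88, -1.8, 2.25)
Step 2: at (-0.88, -1.8, 2.25), ∇J = (-10.56, -18, 22.5) → (-0.88, -1.8, 2.25) − 0.01·(-10.56, -18, 22.5) = (-0.7744, -1.62, 2.025)
Step 3: at (-0.7744, -1.62, 2.025), ∇J = (-9.2928, -16.2, 20.25) → (-0.7744, -1.62, 2.025) − 0.01·(-9.2928, -16.2, 20.25) = (-0.681472, -1.458, 1.8225)
Step 4: at (-0.681472, -1.458, 1.8225), ∇J = (-8.177664, -14.58, 18.225) → (-0.681472, -1.458, 1.8225) − 0.01·(-8.177664, -14.58, 18.225) = (-0.59969536, -1.3122, 1.64025)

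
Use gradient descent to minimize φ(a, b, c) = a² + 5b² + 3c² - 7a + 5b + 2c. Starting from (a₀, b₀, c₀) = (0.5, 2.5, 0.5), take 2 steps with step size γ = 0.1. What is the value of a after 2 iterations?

∇φ = (2a - 7, 10b + 5, 6c + 2)
(a₁, b₁, c₁) = (0.5, 2.5, 0.5) − 0.1·(-6, 30, 5) = (1.1, -0.5, 0)
(a₂, b₂, c₂) = (1.1, -0.5, 0) − 0.1·(-4.8, 0, 2) = (1.58, -0.5, -0.2)
a = 1.58

1.58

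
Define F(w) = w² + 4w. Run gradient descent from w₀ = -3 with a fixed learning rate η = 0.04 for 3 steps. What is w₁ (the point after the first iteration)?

F′(w) = 2w + 4
Step 1: F′(-3) = -2; w₁ = -3 − 0.04·(-2) = -2.92

-2.92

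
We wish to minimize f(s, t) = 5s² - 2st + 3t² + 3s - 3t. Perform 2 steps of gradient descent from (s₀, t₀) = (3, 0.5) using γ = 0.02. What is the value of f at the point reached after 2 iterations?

19.4988192

∇f = (10s - 2t + 3, -2s + 6t - 3)
Step 1: at (3, 0.5), ∇f = (32, -6) → (3, 0.5) − 0.02·(32, -6) = (2.36, 0.62)
Step 2: at (2.36, 0.62), ∇f = (25.36, -4) → (2.36, 0.62) − 0.02·(25.36, -4) = (1.8528, 0.7)
f(1.8528, 0.7) = 19.4988192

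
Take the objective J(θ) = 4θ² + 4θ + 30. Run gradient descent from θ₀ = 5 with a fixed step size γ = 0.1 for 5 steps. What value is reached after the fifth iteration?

-0.49824

J′(θ) = 8θ + 4
θ₁ = 5 − 0.1·44 = 0.6
θ₂ = 0.6 − 0.1·8.8 = -0.28
θ₃ = -0.28 − 0.1·1.76 = -0.456
θ₄ = -0.456 − 0.1·0.352 = -0.4912
θ₅ = -0.4912 − 0.1·0.0704 = -0.49824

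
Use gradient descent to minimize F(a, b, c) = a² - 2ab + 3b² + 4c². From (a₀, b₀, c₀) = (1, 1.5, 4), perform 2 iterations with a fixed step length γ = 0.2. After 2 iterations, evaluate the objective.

8.8076

∇F = (2a - 2b, -2a + 6b, 8c)
(a₁, b₁, c₁) = (1, 1.5, 4) − 0.2·(-1, 7, 32) = (1.2, 0.1, -2.4)
(a₂, b₂, c₂) = (1.2, 0.1, -2.4) − 0.2·(2.2, -1.8, -19.2) = (0.76, 0.46, 1.44)
F(0.76, 0.46, 1.44) = 8.8076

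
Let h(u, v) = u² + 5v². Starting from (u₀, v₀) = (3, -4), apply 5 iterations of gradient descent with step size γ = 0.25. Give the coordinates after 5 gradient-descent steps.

(0.09375, 30.375)

∇h = (2u, 10v)
Step 1: at (3, -4), ∇h = (6, -40) → (3, -4) − 0.25·(6, -40) = (1.5, 6)
Step 2: at (1.5, 6), ∇h = (3, 60) → (1.5, 6) − 0.25·(3, 60) = (0.75, -9)
Step 3: at (0.75, -9), ∇h = (1.5, -90) → (0.75, -9) − 0.25·(1.5, -90) = (0.375, 13.5)
Step 4: at (0.375, 13.5), ∇h = (0.75, 135) → (0.375, 13.5) − 0.25·(0.75, 135) = (0.1875, -20.25)
Step 5: at (0.1875, -20.25), ∇h = (0.375, -202.5) → (0.1875, -20.25) − 0.25·(0.375, -202.5) = (0.09375, 30.375)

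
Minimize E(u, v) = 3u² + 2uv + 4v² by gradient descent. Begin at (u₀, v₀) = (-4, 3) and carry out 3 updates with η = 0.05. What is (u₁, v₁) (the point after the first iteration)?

(-3.1, 2.2)

∇E = (6u + 2v, 2u + 8v)
(u₁, v₁) = (-4, 3) − 0.05·(-18, 16) = (-3.1, 2.2)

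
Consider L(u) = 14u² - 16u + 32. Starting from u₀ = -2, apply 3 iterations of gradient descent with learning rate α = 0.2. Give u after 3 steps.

L′(u) = 28u - 16
Step 1: L′(-2) = -72; u₁ = -2 − 0.2·(-72) = 12.4
Step 2: L′(12.4) = 331.2; u₂ = 12.4 − 0.2·331.2 = -53.84
Step 3: L′(-53.84) = -1523.52; u₃ = -53.84 − 0.2·(-1523.52) = 250.864

250.864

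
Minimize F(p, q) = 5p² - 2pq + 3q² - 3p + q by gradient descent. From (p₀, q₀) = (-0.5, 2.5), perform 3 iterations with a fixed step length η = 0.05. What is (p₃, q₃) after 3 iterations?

(0.457, 0.773)

∇F = (10p - 2q - 3, -2p + 6q + 1)
Step 1: at (-0.5, 2.5), ∇F = (-13, 17) → (-0.5, 2.5) − 0.05·(-13, 17) = (0.15, 1.65)
Step 2: at (0.15, 1.65), ∇F = (-4.8, 10.6) → (0.15, 1.65) − 0.05·(-4.8, 10.6) = (0.39, 1.12)
Step 3: at (0.39, 1.12), ∇F = (-1.34, 6.94) → (0.39, 1.12) − 0.05·(-1.34, 6.94) = (0.457, 0.773)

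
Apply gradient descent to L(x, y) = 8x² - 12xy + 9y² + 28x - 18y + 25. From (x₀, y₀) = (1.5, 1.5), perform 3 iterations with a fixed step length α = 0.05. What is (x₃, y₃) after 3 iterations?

(-0.869, 0.8355)

∇L = (16x - 12y + 28, -12x + 18y - 18)
(x₁, y₁) = (1.5, 1.5) − 0.05·(34, -9) = (-0.2, 1.95)
(x₂, y₂) = (-0.2, 1.95) − 0.05·(1.4, 19.5) = (-0.27, 0.975)
(x₃, y₃) = (-0.27, 0.975) − 0.05·(11.98, 2.79) = (-0.869, 0.8355)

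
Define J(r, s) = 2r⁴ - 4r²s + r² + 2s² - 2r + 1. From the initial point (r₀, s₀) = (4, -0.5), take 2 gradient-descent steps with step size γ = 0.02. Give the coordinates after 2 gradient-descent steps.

(40.44320512, 4.324192)

∇J = (8r³ - 8rs + 2r - 2, -4r² + 4s)
Step 1: at (4, -0.5), ∇J = (534, -66) → (4, -0.5) − 0.02·(534, -66) = (-6.68, 0.82)
Step 2: at (-6.68, 0.82), ∇J = (-2356.160256, -175.2096) → (-6.68, 0.82) − 0.02·(-2356.160256, -175.2096) = (40.44320512, 4.324192)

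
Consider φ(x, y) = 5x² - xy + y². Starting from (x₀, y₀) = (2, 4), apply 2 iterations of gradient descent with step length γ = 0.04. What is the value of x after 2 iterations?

0.9664

∇φ = (10x - y, -x + 2y)
(x₁, y₁) = (2, 4) − 0.04·(16, 6) = (1.36, 3.76)
(x₂, y₂) = (1.36, 3.76) − 0.04·(9.84, 6.16) = (0.9664, 3.5136)
x = 0.9664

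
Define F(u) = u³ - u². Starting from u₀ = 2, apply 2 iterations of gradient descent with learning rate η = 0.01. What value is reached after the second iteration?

F′(u) = 3u² - 2u
u₁ = 2 − 0.01·8 = 1.92
u₂ = 1.92 − 0.01·7.2192 = 1.847808

1.847808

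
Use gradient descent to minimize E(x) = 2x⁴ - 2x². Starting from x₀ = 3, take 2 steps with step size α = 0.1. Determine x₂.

4190.0592

E′(x) = 8x³ - 4x
x₁ = 3 − 0.1·204 = -17.4
x₂ = -17.4 − 0.1·(-42074.592) = 4190.0592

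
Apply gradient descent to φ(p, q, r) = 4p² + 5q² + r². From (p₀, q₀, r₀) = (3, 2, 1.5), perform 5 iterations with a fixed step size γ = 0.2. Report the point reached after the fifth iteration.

(-0.23328, -2, 0.11664)

∇φ = (8p, 10q, 2r)
(p₁, q₁, r₁) = (3, 2, 1.5) − 0.2·(24, 20, 3) = (-1.8, -2, 0.9)
(p₂, q₂, r₂) = (-1.8, -2, 0.9) − 0.2·(-14.4, -20, 1.8) = (1.08, 2, 0.54)
(p₃, q₃, r₃) = (1.08, 2, 0.54) − 0.2·(8.64, 20, 1.08) = (-0.648, -2, 0.324)
(p₄, q₄, r₄) = (-0.648, -2, 0.324) − 0.2·(-5.184, -20, 0.648) = (0.3888, 2, 0.1944)
(p₅, q₅, r₅) = (0.3888, 2, 0.1944) − 0.2·(3.1104, 20, 0.3888) = (-0.23328, -2, 0.11664)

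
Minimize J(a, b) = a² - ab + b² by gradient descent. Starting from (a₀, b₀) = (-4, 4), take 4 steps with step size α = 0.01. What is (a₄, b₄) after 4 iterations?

(-3.54117124, 3.54117124)

∇J = (2a - b, -a + 2b)
(a₁, b₁) = (-4, 4) − 0.01·(-12, 12) = (-3.88, 3.88)
(a₂, b₂) = (-3.88, 3.88) − 0.01·(-11.64, 11.64) = (-3.7636, 3.7636)
(a₃, b₃) = (-3.7636, 3.7636) − 0.01·(-11.2908, 11.2908) = (-3.650692, 3.650692)
(a₄, b₄) = (-3.650692, 3.650692) − 0.01·(-10.952076, 10.952076) = (-3.54117124, 3.54117124)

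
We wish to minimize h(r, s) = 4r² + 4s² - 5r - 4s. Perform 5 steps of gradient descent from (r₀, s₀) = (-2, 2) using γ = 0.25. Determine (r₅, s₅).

∇h = (8r - 5, 8s - 4)
Step 1: at (-2, 2), ∇h = (-21, 12) → (-2, 2) − 0.25·(-21, 12) = (3.25, -1)
Step 2: at (3.25, -1), ∇h = (21, -12) → (3.25, -1) − 0.25·(21, -12) = (-2, 2)
Step 3: at (-2, 2), ∇h = (-21, 12) → (-2, 2) − 0.25·(-21, 12) = (3.25, -1)
Step 4: at (3.25, -1), ∇h = (21, -12) → (3.25, -1) − 0.25·(21, -12) = (-2, 2)
Step 5: at (-2, 2), ∇h = (-21, 12) → (-2, 2) − 0.25·(-21, 12) = (3.25, -1)

(3.25, -1)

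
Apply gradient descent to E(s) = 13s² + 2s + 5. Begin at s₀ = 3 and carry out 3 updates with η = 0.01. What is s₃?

1.16992

E′(s) = 26s + 2
s₁ = 3 − 0.01·80 = 2.2
s₂ = 2.2 − 0.01·59.2 = 1.608
s₃ = 1.608 − 0.01·43.808 = 1.16992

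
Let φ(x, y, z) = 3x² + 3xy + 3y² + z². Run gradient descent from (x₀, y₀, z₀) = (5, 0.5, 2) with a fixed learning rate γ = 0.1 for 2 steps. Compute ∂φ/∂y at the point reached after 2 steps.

-3.06

∇φ = (6x + 3y, 3x + 6y, 2z)
(x₁, y₁, z₁) = (5, 0.5, 2) − 0.1·(31.5, 18, 4) = (1.85, -1.3, 1.6)
(x₂, y₂, z₂) = (1.85, -1.3, 1.6) − 0.1·(7.2, -2.25, 3.2) = (1.13, -1.075, 1.28)
∂φ/∂y at (1.13, -1.075, 1.28) = -3.06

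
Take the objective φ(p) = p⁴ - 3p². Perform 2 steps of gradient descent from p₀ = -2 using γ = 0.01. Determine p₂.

φ′(p) = 4p³ - 6p
Step 1: φ′(-2) = -20; p₁ = -2 − 0.01·(-20) = -1.8
Step 2: φ′(-1.8) = -12.528; p₂ = -1.8 − 0.01·(-12.528) = -1.67472

-1.67472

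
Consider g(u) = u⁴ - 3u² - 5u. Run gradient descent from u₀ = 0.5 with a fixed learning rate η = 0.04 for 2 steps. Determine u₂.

g′(u) = 4u³ - 6u - 5
Step 1: g′(0.5) = -7.5; u₁ = 0.5 − 0.04·(-7.5) = 0.8
Step 2: g′(0.8) = -7.752; u₂ = 0.8 − 0.04·(-7.752) = 1.11008

1.11008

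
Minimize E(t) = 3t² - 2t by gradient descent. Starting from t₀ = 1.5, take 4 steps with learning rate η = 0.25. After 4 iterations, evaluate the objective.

-0.3173828125

E′(t) = 6t - 2
Step 1: E′(1.5) = 7; t₁ = 1.5 − 0.25·7 = -0.25
Step 2: E′(-0.25) = -3.5; t₂ = -0.25 − 0.25·(-3.5) = 0.625
Step 3: E′(0.625) = 1.75; t₃ = 0.625 − 0.25·1.75 = 0.1875
Step 4: E′(0.1875) = -0.875; t₄ = 0.1875 − 0.25·(-0.875) = 0.40625
E(0.40625) = -0.3173828125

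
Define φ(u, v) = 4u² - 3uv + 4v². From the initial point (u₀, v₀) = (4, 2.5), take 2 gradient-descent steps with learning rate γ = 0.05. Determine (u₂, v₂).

(1.98, 1.67625)

∇φ = (8u - 3v, -3u + 8v)
(u₁, v₁) = (4, 2.5) − 0.05·(24.5, 8) = (2.775, 2.1)
(u₂, v₂) = (2.775, 2.1) − 0.05·(15.9, 8.475) = (1.98, 1.67625)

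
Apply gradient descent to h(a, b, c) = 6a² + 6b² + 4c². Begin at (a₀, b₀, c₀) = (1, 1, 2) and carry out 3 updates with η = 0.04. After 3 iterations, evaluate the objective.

∇h = (12a, 12b, 8c)
(a₁, b₁, c₁) = (1, 1, 2) − 0.04·(12, 12, 16) = (0.52, 0.52, 1.36)
(a₂, b₂, c₂) = (0.52, 0.52, 1.36) − 0.04·(6.24, 6.24, 10.88) = (0.2704, 0.2704, 0.9248)
(a₃, b₃, c₃) = (0.2704, 0.2704, 0.9248) − 0.04·(3.2448, 3.2448, 7.3984) = (0.140608, 0.140608, 0.628864)
h(0.140608, 0.140608, 0.628864) = 1.819127037952

1.819127037952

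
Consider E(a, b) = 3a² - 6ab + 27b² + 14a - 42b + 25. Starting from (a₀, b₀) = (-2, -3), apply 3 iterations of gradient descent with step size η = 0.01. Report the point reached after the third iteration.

∇E = (6a - 6b + 14, -6a + 54b - 42)
Step 1: at (-2, -3), ∇E = (20, -192) → (-2, -3) − 0.01·(20, -192) = (-2.2, -1.08)
Step 2: at (-2.2, -1.08), ∇E = (7.28, -87.12) → (-2.2, -1.08) − 0.01·(7.28, -87.12) = (-2.2728, -0.2088)
Step 3: at (-2.2728, -0.2088), ∇E = (1.616, -39.6384) → (-2.2728, -0.2088) − 0.01·(1.616, -39.6384) = (-2.28896, 0.187584)

(-2.28896, 0.187584)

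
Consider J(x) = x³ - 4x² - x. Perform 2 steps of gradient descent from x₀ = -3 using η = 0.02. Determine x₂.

-5.58

J′(x) = 3x² - 8x - 1
Step 1: J′(-3) = 50; x₁ = -3 − 0.02·50 = -4
Step 2: J′(-4) = 79; x₂ = -4 − 0.02·79 = -5.58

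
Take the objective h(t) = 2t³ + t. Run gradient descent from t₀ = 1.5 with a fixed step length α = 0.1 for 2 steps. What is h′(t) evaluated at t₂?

1.0159135

h′(t) = 6t² + 1
t₁ = 1.5 − 0.1·14.5 = 0.05
t₂ = 0.05 − 0.1·1.015 = -0.0515
h′(t) at (-0.0515) = 1.0159135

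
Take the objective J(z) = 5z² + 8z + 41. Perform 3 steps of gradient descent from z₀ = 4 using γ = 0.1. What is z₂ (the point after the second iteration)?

J′(z) = 10z + 8
z₁ = 4 − 0.1·48 = -0.8
z₂ = -0.8 − 0.1·0 = -0.8

-0.8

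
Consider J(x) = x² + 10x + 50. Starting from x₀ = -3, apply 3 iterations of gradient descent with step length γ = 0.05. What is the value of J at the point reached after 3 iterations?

27.125764

J′(x) = 2x + 10
Step 1: J′(-3) = 4; x₁ = -3 − 0.05·4 = -3.2
Step 2: J′(-3.2) = 3.6; x₂ = -3.2 − 0.05·3.6 = -3.38
Step 3: J′(-3.38) = 3.24; x₃ = -3.38 − 0.05·3.24 = -3.542
J(-3.542) = 27.125764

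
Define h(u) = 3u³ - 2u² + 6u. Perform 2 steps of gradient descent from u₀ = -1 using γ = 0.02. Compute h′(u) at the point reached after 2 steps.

48.147398899776

h′(u) = 9u² - 4u + 6
Step 1: h′(-1) = 19; u₁ = -1 − 0.02·19 = -1.38
Step 2: h′(-1.38) = 28.6596; u₂ = -1.38 − 0.02·28.6596 = -1.953192
h′(u) at (-1.953192) = 48.147398899776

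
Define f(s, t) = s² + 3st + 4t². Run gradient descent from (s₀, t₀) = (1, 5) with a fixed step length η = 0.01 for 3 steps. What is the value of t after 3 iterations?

3.824851

∇f = (2s + 3t, 3s + 8t)
Step 1: at (1, 5), ∇f = (17, 43) → (1, 5) − 0.01·(17, 43) = (0.83, 4.57)
Step 2: at (0.83, 4.57), ∇f = (15.37, 39.05) → (0.83, 4.57) − 0.01·(15.37, 39.05) = (0.6763, 4.1795)
Step 3: at (0.6763, 4.1795), ∇f = (13.8911, 35.4649) → (0.6763, 4.1795) − 0.01·(13.8911, 35.4649) = (0.537389, 3.824851)
t = 3.824851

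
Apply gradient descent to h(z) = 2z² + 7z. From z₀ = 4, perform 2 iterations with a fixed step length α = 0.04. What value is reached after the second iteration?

h′(z) = 4z + 7
Step 1: h′(4) = 23; z₁ = 4 − 0.04·23 = 3.08
Step 2: h′(3.08) = 19.32; z₂ = 3.08 − 0.04·19.32 = 2.3072

2.3072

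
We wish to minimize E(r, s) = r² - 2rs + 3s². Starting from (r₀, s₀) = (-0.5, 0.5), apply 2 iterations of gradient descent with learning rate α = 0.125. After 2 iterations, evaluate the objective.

∇E = (2r - 2s, -2r + 6s)
Step 1: at (-0.5, 0.5), ∇E = (-2, 4) → (-0.5, 0.5) − 0.125·(-2, 4) = (-0.25, 0)
Step 2: at (-0.25, 0), ∇E = (-0.5, 0.5) → (-0.25, 0) − 0.125·(-0.5, 0.5) = (-0.1875, -0.0625)
E(-0.1875, -0.0625) = 0.0234375

0.0234375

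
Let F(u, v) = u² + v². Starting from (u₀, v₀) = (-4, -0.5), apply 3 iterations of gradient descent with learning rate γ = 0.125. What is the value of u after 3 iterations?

-1.6875

∇F = (2u, 2v)
(u₁, v₁) = (-4, -0.5) − 0.125·(-8, -1) = (-3, -0.375)
(u₂, v₂) = (-3, -0.375) − 0.125·(-6, -0.75) = (-2.25, -0.28125)
(u₃, v₃) = (-2.25, -0.28125) − 0.125·(-4.5, -0.5625) = (-1.6875, -0.2109375)
u = -1.6875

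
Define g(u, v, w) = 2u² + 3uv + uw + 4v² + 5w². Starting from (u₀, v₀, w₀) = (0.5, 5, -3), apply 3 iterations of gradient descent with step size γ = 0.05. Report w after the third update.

∇g = (4u + 3v + w, 3u + 8v, u + 10w)
(u₁, v₁, w₁) = (0.5, 5, -3) − 0.05·(14, 41.5, -29.5) = (-0.2, 2.925, -1.525)
(u₂, v₂, w₂) = (-0.2, 2.925, -1.525) − 0.05·(6.45, 22.8, -15.45) = (-0.5225, 1.785, -0.7525)
(u₃, v₃, w₃) = (-0.5225, 1.785, -0.7525) − 0.05·(2.5125, 12.7125, -8.0475) = (-0.648125, 1.149375, -0.350125)
w = -0.350125

-0.350125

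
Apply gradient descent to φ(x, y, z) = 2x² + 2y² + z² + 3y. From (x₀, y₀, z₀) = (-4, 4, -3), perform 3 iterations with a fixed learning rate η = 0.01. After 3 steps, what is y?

∇φ = (4x, 4y + 3, 2z)
Step 1: at (-4, 4, -3), ∇φ = (-16, 19, -6) → (-4, 4, -3) − 0.01·(-16, 19, -6) = (-3.84, 3.81, -2.94)
Step 2: at (-3.84, 3.81, -2.94), ∇φ = (-15.36, 18.24, -5.88) → (-3.84, 3.81, -2.94) − 0.01·(-15.36, 18.24, -5.88) = (-3.6864, 3.6276, -2.8812)
Step 3: at (-3.6864, 3.6276, -2.8812), ∇φ = (-14.7456, 17.5104, -5.7624) → (-3.6864, 3.6276, -2.8812) − 0.01·(-14.7456, 17.5104, -5.7624) = (-3.538944, 3.452496, -2.823576)
y = 3.452496

3.452496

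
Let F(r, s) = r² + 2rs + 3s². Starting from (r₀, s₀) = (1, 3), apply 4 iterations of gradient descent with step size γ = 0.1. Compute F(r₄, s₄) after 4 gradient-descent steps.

∇F = (2r + 2s, 2r + 6s)
(r₁, s₁) = (1, 3) − 0.1·(8, 20) = (0.2, 1)
(r₂, s₂) = (0.2, 1) − 0.1·(2.4, 6.4) = (-0.04, 0.36)
(r₃, s₃) = (-0.04, 0.36) − 0.1·(0.64, 2.08) = (-0.104, 0.152)
(r₄, s₄) = (-0.104, 0.152) − 0.1·(0.096, 0.704) = (-0.1136, 0.0816)
F(-0.1136, 0.0816) = 0.01434112

0.01434112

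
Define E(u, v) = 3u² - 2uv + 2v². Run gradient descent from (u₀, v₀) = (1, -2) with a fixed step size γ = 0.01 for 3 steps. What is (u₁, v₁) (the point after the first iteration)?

(0.9, -1.9)

∇E = (6u - 2v, -2u + 4v)
(u₁, v₁) = (1, -2) − 0.01·(10, -10) = (0.9, -1.9)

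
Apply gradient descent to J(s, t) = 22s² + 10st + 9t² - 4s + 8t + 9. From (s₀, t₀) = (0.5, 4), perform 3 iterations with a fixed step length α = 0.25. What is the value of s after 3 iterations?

-2073.6875

∇J = (44s + 10t - 4, 10s + 18t + 8)
(s₁, t₁) = (0.5, 4) − 0.25·(58, 85) = (-14, -17.25)
(s₂, t₂) = (-14, -17.25) − 0.25·(-792.5, -442.5) = (184.125, 93.375)
(s₃, t₃) = (184.125, 93.375) − 0.25·(9031.25, 3530) = (-2073.6875, -789.125)
s = -2073.6875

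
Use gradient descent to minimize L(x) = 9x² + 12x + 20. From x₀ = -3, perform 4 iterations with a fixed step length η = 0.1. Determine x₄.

-1.6224

L′(x) = 18x + 12
x₁ = -3 − 0.1·(-42) = 1.2
x₂ = 1.2 − 0.1·33.6 = -2.16
x₃ = -2.16 − 0.1·(-26.88) = 0.528
x₄ = 0.528 − 0.1·21.504 = -1.6224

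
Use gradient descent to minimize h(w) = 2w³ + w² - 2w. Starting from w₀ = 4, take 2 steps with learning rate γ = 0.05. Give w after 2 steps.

h′(w) = 6w² + 2w - 2
w₁ = 4 − 0.05·102 = -1.1
w₂ = -1.1 − 0.05·3.06 = -1.253

-1.253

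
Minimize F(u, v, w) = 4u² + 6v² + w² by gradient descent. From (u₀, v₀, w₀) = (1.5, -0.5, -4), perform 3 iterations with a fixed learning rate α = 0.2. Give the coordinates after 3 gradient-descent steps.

(-0.324, 1.372, -0.864)

∇F = (8u, 12v, 2w)
(u₁, v₁, w₁) = (1.5, -0.5, -4) − 0.2·(12, -6, -8) = (-0.9, 0.7, -2.4)
(u₂, v₂, w₂) = (-0.9, 0.7, -2.4) − 0.2·(-7.2, 8.4, -4.8) = (0.54, -0.98, -1.44)
(u₃, v₃, w₃) = (0.54, -0.98, -1.44) − 0.2·(4.32, -11.76, -2.88) = (-0.324, 1.372, -0.864)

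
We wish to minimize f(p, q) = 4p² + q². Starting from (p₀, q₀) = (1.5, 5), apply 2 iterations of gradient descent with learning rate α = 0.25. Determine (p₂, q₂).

(1.5, 1.25)

∇f = (8p, 2q)
Step 1: at (1.5, 5), ∇f = (12, 10) → (1.5, 5) − 0.25·(12, 10) = (-1.5, 2.5)
Step 2: at (-1.5, 2.5), ∇f = (-12, 5) → (-1.5, 2.5) − 0.25·(-12, 5) = (1.5, 1.25)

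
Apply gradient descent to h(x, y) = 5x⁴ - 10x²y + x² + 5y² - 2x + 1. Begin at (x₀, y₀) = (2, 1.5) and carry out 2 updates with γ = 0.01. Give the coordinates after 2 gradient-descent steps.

∇h = (20x³ - 20xy + 2x - 2, -10x² + 10y)
Step 1: at (2, 1.5), ∇h = (102, -25) → (2, 1.5) − 0.01·(102, -25) = (0.98, 1.75)
Step 2: at (0.98, 1.75), ∇h = (-15.51616, 7.896) → (0.98, 1.75) − 0.01·(-15.51616, 7.896) = (1.1351616, 1.67104)

(1.1351616, 1.67104)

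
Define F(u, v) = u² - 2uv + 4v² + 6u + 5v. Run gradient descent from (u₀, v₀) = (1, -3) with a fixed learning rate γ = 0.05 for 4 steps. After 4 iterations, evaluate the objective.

-7.94840559

∇F = (2u - 2v + 6, -2u + 8v + 5)
(u₁, v₁) = (1, -3) − 0.05·(14, -21) = (0.3, -1.95)
(u₂, v₂) = (0.3, -1.95) − 0.05·(10.5, -11.2) = (-0.225, -1.39)
(u₃, v₃) = (-0.225, -1.39) − 0.05·(8.33, -5.67) = (-0.6415, -1.1065)
(u₄, v₄) = (-0.6415, -1.1065) − 0.05·(6.93, -2.569) = (-0.988, -0.97805)
F(-0.988, -0.97805) = -7.94840559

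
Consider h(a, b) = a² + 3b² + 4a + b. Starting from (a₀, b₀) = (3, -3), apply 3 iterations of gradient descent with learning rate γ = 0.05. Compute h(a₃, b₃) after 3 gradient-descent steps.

∇h = (2a + 4, 6b + 1)
Step 1: at (3, -3), ∇h = (10, -17) → (3, -3) − 0.05·(10, -17) = (2.5, -2.15)
Step 2: at (2.5, -2.15), ∇h = (9, -11.9) → (2.5, -2.15) − 0.05·(9, -11.9) = (2.05, -1.555)
Step 3: at (2.05, -1.555), ∇h = (8.1, -8.33) → (2.05, -1.555) − 0.05·(8.1, -8.33) = (1.645, -1.1385)
h(1.645, -1.1385) = 12.03607175

12.03607175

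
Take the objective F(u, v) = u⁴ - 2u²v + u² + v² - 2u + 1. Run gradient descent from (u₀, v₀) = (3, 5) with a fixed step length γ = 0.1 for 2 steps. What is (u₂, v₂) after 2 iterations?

(-2.4048, 5.608)

∇F = (4u³ - 4uv + 2u - 2, -2u² + 2v)
(u₁, v₁) = (3, 5) − 0.1·(52, -8) = (-2.2, 5.8)
(u₂, v₂) = (-2.2, 5.8) − 0.1·(2.048, 1.92) = (-2.4048, 5.608)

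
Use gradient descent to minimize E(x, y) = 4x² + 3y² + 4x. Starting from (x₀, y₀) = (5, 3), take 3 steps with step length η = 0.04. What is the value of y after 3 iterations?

1.316928

∇E = (8x + 4, 6y)
(x₁, y₁) = (5, 3) − 0.04·(44, 18) = (3.24, 2.28)
(x₂, y₂) = (3.24, 2.28) − 0.04·(29.92, 13.68) = (2.0432, 1.7328)
(x₃, y₃) = (2.0432, 1.7328) − 0.04·(20.3456, 10.3968) = (1.229376, 1.316928)
y = 1.316928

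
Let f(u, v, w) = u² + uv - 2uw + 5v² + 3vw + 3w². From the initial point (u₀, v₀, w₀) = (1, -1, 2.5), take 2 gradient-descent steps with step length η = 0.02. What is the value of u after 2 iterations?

∇f = (2u + v - 2w, u + 10v + 3w, -2u + 3v + 6w)
Step 1: at (1, -1, 2.5), ∇f = (-4, -1.5, 10) → (1, -1, 2.5) − 0.02·(-4, -1.5, 10) = (1.08, -0.97, 2.3)
Step 2: at (1.08, -0.97, 2.3), ∇f = (-3.41, -1.72, 8.73) → (1.08, -0.97, 2.3) − 0.02·(-3.41, -1.72, 8.73) = (1.1482, -0.9356, 2.1254)
u = 1.1482

1.1482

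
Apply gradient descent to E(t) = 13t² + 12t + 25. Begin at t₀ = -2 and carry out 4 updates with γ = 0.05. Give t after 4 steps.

-0.474

E′(t) = 26t + 12
Step 1: E′(-2) = -40; t₁ = -2 − 0.05·(-40) = 0
Step 2: E′(0) = 12; t₂ = 0 − 0.05·12 = -0.6
Step 3: E′(-0.6) = -3.6; t₃ = -0.6 − 0.05·(-3.6) = -0.42
Step 4: E′(-0.42) = 1.08; t₄ = -0.42 − 0.05·1.08 = -0.474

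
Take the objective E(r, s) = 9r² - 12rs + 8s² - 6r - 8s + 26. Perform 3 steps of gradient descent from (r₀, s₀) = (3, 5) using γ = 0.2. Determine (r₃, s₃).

(94.872, -84.568)

∇E = (18r - 12s - 6, -12r + 16s - 8)
(r₁, s₁) = (3, 5) − 0.2·(-12, 36) = (5.4, -2.2)
(r₂, s₂) = (5.4, -2.2) − 0.2·(117.6, -108) = (-18.12, 19.4)
(r₃, s₃) = (-18.12, 19.4) − 0.2·(-564.96, 519.84) = (94.872, -84.568)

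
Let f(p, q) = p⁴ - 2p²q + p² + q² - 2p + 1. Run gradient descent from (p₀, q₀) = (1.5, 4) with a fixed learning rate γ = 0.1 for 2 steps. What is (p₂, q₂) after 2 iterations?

∇f = (4p³ - 4pq + 2p - 2, -2p² + 2q)
Step 1: at (1.5, 4), ∇f = (-9.5, 3.5) → (1.5, 4) − 0.1·(-9.5, 3.5) = (2.45, 3.65)
Step 2: at (2.45, 3.65), ∇f = (25.9545, -4.705) → (2.45, 3.65) − 0.1·(25.9545, -4.705) = (-0.14545, 4.1205)

(-0.14545, 4.1205)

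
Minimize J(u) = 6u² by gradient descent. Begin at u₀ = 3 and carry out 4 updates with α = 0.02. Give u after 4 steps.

1.00086528

J′(u) = 12u
u₁ = 3 − 0.02·36 = 2.28
u₂ = 2.28 − 0.02·27.36 = 1.7328
u₃ = 1.7328 − 0.02·20.7936 = 1.316928
u₄ = 1.316928 − 0.02·15.803136 = 1.00086528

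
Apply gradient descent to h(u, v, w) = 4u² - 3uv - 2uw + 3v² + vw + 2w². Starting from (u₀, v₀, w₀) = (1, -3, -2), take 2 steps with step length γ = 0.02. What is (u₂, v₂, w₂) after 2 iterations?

(0.2652, -2.1656, -1.5268)

∇h = (8u - 3v - 2w, -3u + 6v + w, -2u + v + 4w)
Step 1: at (1, -3, -2), ∇h = (21, -23, -13) → (1, -3, -2) − 0.02·(21, -23, -13) = (0.58, -2.54, -1.74)
Step 2: at (0.58, -2.54, -1.74), ∇h = (15.74, -18.72, -10.66) → (0.58, -2.54, -1.74) − 0.02·(15.74, -18.72, -10.66) = (0.2652, -2.1656, -1.5268)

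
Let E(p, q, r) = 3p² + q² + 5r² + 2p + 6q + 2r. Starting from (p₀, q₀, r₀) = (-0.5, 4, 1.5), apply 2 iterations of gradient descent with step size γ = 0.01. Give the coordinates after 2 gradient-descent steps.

∇E = (6p + 2, 2q + 6, 10r + 2)
(p₁, q₁, r₁) = (-0.5, 4, 1.5) − 0.01·(-1, 14, 17) = (-0.49, 3.86, 1.33)
(p₂, q₂, r₂) = (-0.49, 3.86, 1.33) − 0.01·(-0.94, 13.72, 15.3) = (-0.4806, 3.7228, 1.177)

(-0.4806, 3.7228, 1.177)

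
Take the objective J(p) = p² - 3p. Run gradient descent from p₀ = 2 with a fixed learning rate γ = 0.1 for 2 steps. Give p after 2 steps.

J′(p) = 2p - 3
Step 1: J′(2) = 1; p₁ = 2 − 0.1·1 = 1.9
Step 2: J′(1.9) = 0.8; p₂ = 1.9 − 0.1·0.8 = 1.82

1.82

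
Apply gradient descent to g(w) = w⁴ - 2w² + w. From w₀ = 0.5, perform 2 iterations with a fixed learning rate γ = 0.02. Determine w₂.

0.52018792

g′(w) = 4w³ - 4w + 1
Step 1: g′(0.5) = -0.5; w₁ = 0.5 − 0.02·(-0.5) = 0.51
Step 2: g′(0.51) = -0.509396; w₂ = 0.51 − 0.02·(-0.509396) = 0.52018792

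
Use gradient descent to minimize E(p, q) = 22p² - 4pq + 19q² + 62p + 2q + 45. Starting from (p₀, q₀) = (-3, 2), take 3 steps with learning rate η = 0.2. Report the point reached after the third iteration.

(1042.968, -860.032)

∇E = (44p - 4q + 62, -4p + 38q + 2)
Step 1: at (-3, 2), ∇E = (-78, 90) → (-3, 2) − 0.2·(-78, 90) = (12.6, -16)
Step 2: at (12.6, -16), ∇E = (680.4, -656.4) → (12.6, -16) − 0.2·(680.4, -656.4) = (-123.48, 115.28)
Step 3: at (-123.48, 115.28), ∇E = (-5832.24, 4876.56) → (-123.48, 115.28) − 0.2·(-5832.24, 4876.56) = (1042.968, -860.032)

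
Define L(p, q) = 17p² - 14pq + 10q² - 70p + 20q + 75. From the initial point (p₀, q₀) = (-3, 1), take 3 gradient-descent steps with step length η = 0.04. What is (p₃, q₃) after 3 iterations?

(3.516096, -0.596032)

∇L = (34p - 14q - 70, -14p + 20q + 20)
Step 1: at (-3, 1), ∇L = (-186, 82) → (-3, 1) − 0.04·(-186, 82) = (4.44, -2.28)
Step 2: at (4.44, -2.28), ∇L = (112.88, -87.76) → (4.44, -2.28) − 0.04·(112.88, -87.76) = (-0.0752, 1.2304)
Step 3: at (-0.0752, 1.2304), ∇L = (-89.7824, 45.6608) → (-0.0752, 1.2304) − 0.04·(-89.7824, 45.6608) = (3.516096, -0.596032)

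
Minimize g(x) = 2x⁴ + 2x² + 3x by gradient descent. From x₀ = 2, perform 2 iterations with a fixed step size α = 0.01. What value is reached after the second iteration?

g′(x) = 8x³ + 4x + 3
x₁ = 2 − 0.01·75 = 1.25
x₂ = 1.25 − 0.01·23.625 = 1.01375

1.01375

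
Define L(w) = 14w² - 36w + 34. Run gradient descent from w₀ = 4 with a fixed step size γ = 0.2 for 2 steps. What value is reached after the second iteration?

L′(w) = 28w - 36
w₁ = 4 − 0.2·76 = -11.2
w₂ = -11.2 − 0.2·(-349.6) = 58.72

58.72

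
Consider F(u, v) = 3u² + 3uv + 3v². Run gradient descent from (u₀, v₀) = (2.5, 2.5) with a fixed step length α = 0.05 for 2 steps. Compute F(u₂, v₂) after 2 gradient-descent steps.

∇F = (6u + 3v, 3u + 6v)
Step 1: at (2.5, 2.5), ∇F = (22.5, 22.5) → (2.5, 2.5) − 0.05·(22.5, 22.5) = (1.375, 1.375)
Step 2: at (1.375, 1.375), ∇F = (12.375, 12.375) → (1.375, 1.375) − 0.05·(12.375, 12.375) = (0.75625, 0.75625)
F(0.75625, 0.75625) = 5.1472265625

5.1472265625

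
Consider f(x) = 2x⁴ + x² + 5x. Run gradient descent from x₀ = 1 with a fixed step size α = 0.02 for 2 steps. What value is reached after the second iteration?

0.51712

f′(x) = 8x³ + 2x + 5
Step 1: f′(1) = 15; x₁ = 1 − 0.02·15 = 0.7
Step 2: f′(0.7) = 9.144; x₂ = 0.7 − 0.02·9.144 = 0.51712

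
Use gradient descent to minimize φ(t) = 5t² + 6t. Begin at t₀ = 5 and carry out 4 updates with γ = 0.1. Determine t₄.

-0.6

φ′(t) = 10t + 6
Step 1: φ′(5) = 56; t₁ = 5 − 0.1·56 = -0.6
Step 2: φ′(-0.6) = 0; t₂ = -0.6 − 0.1·0 = -0.6
Step 3: φ′(-0.6) = 0; t₃ = -0.6 − 0.1·0 = -0.6
Step 4: φ′(-0.6) = 0; t₄ = -0.6 − 0.1·0 = -0.6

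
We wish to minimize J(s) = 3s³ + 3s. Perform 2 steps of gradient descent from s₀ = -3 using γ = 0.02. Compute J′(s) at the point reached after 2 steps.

681.461628911616

J′(s) = 9s² + 3
s₁ = -3 − 0.02·84 = -4.68
s₂ = -4.68 − 0.02·200.1216 = -8.682432
J′(s) at (-8.682432) = 681.461628911616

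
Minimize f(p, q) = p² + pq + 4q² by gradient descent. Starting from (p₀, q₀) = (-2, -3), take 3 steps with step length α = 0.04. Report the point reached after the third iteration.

(-1.33312, -0.79936)

∇f = (2p + q, p + 8q)
(p₁, q₁) = (-2, -3) − 0.04·(-7, -26) = (-1.72, -1.96)
(p₂, q₂) = (-1.72, -1.96) − 0.04·(-5.4, -17.4) = (-1.504, -1.264)
(p₃, q₃) = (-1.504, -1.264) − 0.04·(-4.272, -11.616) = (-1.33312, -0.79936)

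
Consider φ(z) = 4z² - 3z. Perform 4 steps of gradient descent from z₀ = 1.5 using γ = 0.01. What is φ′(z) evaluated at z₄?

6.44753664

φ′(z) = 8z - 3
Step 1: φ′(1.5) = 9; z₁ = 1.5 − 0.01·9 = 1.41
Step 2: φ′(1.41) = 8.28; z₂ = 1.41 − 0.01·8.28 = 1.3272
Step 3: φ′(1.3272) = 7.6176; z₃ = 1.3272 − 0.01·7.6176 = 1.251024
Step 4: φ′(1.251024) = 7.008192; z₄ = 1.251024 − 0.01·7.008192 = 1.18094208
φ′(z) at (1.18094208) = 6.44753664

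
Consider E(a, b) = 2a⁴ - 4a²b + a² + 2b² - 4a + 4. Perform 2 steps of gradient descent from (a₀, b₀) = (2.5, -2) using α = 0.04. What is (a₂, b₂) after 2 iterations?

(19.95860608, 2.171136)

∇E = (8a³ - 8ab + 2a - 4, -4a² + 4b)
Step 1: at (2.5, -2), ∇E = (166, -33) → (2.5, -2) − 0.04·(166, -33) = (-4.14, -0.68)
Step 2: at (-4.14, -0.68), ∇E = (-602.465152, -71.2784) → (-4.14, -0.68) − 0.04·(-602.465152, -71.2784) = (19.95860608, 2.171136)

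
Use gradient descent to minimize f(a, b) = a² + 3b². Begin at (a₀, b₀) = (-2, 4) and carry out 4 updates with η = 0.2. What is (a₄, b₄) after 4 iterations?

(-0.2592, 0.0064)

∇f = (2a, 6b)
Step 1: at (-2, 4), ∇f = (-4, 24) → (-2, 4) − 0.2·(-4, 24) = (-1.2, -0.8)
Step 2: at (-1.2, -0.8), ∇f = (-2.4, -4.8) → (-1.2, -0.8) − 0.2·(-2.4, -4.8) = (-0.72, 0.16)
Step 3: at (-0.72, 0.16), ∇f = (-1.44, 0.96) → (-0.72, 0.16) − 0.2·(-1.44, 0.96) = (-0.432, -0.032)
Step 4: at (-0.432, -0.032), ∇f = (-0.864, -0.192) → (-0.432, -0.032) − 0.2·(-0.864, -0.192) = (-0.2592, 0.0064)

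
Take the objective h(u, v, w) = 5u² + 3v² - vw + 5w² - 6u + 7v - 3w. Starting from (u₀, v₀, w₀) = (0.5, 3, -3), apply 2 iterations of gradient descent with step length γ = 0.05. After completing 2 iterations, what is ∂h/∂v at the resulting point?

∇h = (10u - 6, 6v - w + 7, -v + 10w - 3)
(u₁, v₁, w₁) = (0.5, 3, -3) − 0.05·(-1, 28, -36) = (0.55, 1.6, -1.2)
(u₂, v₂, w₂) = (0.55, 1.6, -1.2) − 0.05·(-0.5, 17.8, -16.6) = (0.575, 0.71, -0.37)
∂h/∂v at (0.575, 0.71, -0.37) = 11.63

11.63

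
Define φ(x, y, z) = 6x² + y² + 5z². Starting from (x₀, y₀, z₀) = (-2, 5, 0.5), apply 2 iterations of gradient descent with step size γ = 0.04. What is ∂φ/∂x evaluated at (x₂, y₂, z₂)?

∇φ = (12x, 2y, 10z)
Step 1: at (-2, 5, 0.5), ∇φ = (-24, 10, 5) → (-2, 5, 0.5) − 0.04·(-24, 10, 5) = (-1.04, 4.6, 0.3)
Step 2: at (-1.04, 4.6, 0.3), ∇φ = (-12.48, 9.2, 3) → (-1.04, 4.6, 0.3) − 0.04·(-12.48, 9.2, 3) = (-0.5408, 4.232, 0.18)
∂φ/∂x at (-0.5408, 4.232, 0.18) = -6.4896

-6.4896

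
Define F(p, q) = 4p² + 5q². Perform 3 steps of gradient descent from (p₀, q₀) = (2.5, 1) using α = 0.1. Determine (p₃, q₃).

∇F = (8p, 10q)
(p₁, q₁) = (2.5, 1) − 0.1·(20, 10) = (0.5, 0)
(p₂, q₂) = (0.5, 0) − 0.1·(4, 0) = (0.1, 0)
(p₃, q₃) = (0.1, 0) − 0.1·(0.8, 0) = (0.02, 0)

(0.02, 0)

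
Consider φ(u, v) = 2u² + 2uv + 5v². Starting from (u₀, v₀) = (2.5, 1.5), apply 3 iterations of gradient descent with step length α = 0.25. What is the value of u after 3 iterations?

-2.8125

∇φ = (4u + 2v, 2u + 10v)
Step 1: at (2.5, 1.5), ∇φ = (13, 20) → (2.5, 1.5) − 0.25·(13, 20) = (-0.75, -3.5)
Step 2: at (-0.75, -3.5), ∇φ = (-10, -36.5) → (-0.75, -3.5) − 0.25·(-10, -36.5) = (1.75, 5.625)
Step 3: at (1.75, 5.625), ∇φ = (18.25, 59.75) → (1.75, 5.625) − 0.25·(18.25, 59.75) = (-2.8125, -9.3125)
u = -2.8125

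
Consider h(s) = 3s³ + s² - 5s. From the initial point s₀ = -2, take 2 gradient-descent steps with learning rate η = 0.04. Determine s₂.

-6.048704

h′(s) = 9s² + 2s - 5
Step 1: h′(-2) = 27; s₁ = -2 − 0.04·27 = -3.08
Step 2: h′(-3.08) = 74.2176; s₂ = -3.08 − 0.04·74.2176 = -6.048704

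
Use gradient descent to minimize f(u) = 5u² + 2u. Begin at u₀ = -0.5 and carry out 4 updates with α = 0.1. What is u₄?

-0.2

f′(u) = 10u + 2
Step 1: f′(-0.5) = -3; u₁ = -0.5 − 0.1·(-3) = -0.2
Step 2: f′(-0.2) = 0; u₂ = -0.2 − 0.1·0 = -0.2
Step 3: f′(-0.2) = 0; u₃ = -0.2 − 0.1·0 = -0.2
Step 4: f′(-0.2) = 0; u₄ = -0.2 − 0.1·0 = -0.2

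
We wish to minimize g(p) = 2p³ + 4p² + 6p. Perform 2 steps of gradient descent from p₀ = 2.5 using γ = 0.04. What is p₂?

-0.267584

g′(p) = 6p² + 8p + 6
p₁ = 2.5 − 0.04·63.5 = -0.04
p₂ = -0.04 − 0.04·5.6896 = -0.267584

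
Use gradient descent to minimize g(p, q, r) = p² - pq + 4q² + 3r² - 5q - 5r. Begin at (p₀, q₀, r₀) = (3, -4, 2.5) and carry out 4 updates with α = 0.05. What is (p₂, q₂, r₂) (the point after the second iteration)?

(2.15, -0.825, 1.65)

∇g = (2p - q, -p + 8q - 5, 6r - 5)
Step 1: at (3, -4, 2.5), ∇g = (10, -40, 10) → (3, -4, 2.5) − 0.05·(10, -40, 10) = (2.5, -2, 2)
Step 2: at (2.5, -2, 2), ∇g = (7, -23.5, 7) → (2.5, -2, 2) − 0.05·(7, -23.5, 7) = (2.15, -0.825, 1.65)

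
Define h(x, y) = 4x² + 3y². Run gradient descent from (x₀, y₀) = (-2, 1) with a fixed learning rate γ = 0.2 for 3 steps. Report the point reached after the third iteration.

∇h = (8x, 6y)
Step 1: at (-2, 1), ∇h = (-16, 6) → (-2, 1) − 0.2·(-16, 6) = (1.2, -0.2)
Step 2: at (1.2, -0.2), ∇h = (9.6, -1.2) → (1.2, -0.2) − 0.2·(9.6, -1.2) = (-0.72, 0.04)
Step 3: at (-0.72, 0.04), ∇h = (-5.76, 0.24) → (-0.72, 0.04) − 0.2·(-5.76, 0.24) = (0.432, -0.008)

(0.432, -0.008)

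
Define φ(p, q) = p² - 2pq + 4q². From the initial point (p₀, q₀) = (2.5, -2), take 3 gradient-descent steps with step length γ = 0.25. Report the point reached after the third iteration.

∇φ = (2p - 2q, -2p + 8q)
Step 1: at (2.5, -2), ∇φ = (9, -21) → (2.5, -2) − 0.25·(9, -21) = (0.25, 3.25)
Step 2: at (0.25, 3.25), ∇φ = (-6, 25.5) → (0.25, 3.25) − 0.25·(-6, 25.5) = (1.75, -3.125)
Step 3: at (1.75, -3.125), ∇φ = (9.75, -28.5) → (1.75, -3.125) − 0.25·(9.75, -28.5) = (-0.6875, 4)

(-0.6875, 4)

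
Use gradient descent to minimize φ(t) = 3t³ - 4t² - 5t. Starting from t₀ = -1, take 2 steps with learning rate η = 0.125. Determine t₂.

φ′(t) = 9t² - 8t - 5
Step 1: φ′(-1) = 12; t₁ = -1 − 0.125·12 = -2.5
Step 2: φ′(-2.5) = 71.25; t₂ = -2.5 − 0.125·71.25 = -11.40625

-11.40625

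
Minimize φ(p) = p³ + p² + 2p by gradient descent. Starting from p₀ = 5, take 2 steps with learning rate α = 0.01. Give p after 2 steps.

φ′(p) = 3p² + 2p + 2
p₁ = 5 − 0.01·87 = 4.13
p₂ = 4.13 − 0.01·61.4307 = 3.515693

3.515693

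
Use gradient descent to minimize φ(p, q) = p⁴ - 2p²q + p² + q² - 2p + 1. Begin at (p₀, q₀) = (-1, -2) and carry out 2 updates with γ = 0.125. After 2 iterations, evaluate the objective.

∇φ = (4p³ - 4pq + 2p - 2, -2p² + 2q)
Step 1: at (-1, -2), ∇φ = (-16, -6) → (-1, -2) − 0.125·(-16, -6) = (1, -1.25)
Step 2: at (1, -1.25), ∇φ = (9, -4.5) → (1, -1.25) − 0.125·(9, -4.5) = (-0.125, -0.6875)
φ(-0.125, -0.6875) = 1.760009765625

1.760009765625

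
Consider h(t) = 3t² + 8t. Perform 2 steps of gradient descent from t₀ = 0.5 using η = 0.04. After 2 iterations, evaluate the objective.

-1.96931392

h′(t) = 6t + 8
Step 1: h′(0.5) = 11; t₁ = 0.5 − 0.04·11 = 0.06
Step 2: h′(0.06) = 8.36; t₂ = 0.06 − 0.04·8.36 = -0.2744
h(-0.2744) = -1.96931392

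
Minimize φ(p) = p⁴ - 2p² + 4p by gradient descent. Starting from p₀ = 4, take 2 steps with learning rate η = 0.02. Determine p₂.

φ′(p) = 4p³ - 4p + 4
Step 1: φ′(4) = 244; p₁ = 4 − 0.02·244 = -0.88
Step 2: φ′(-0.88) = 4.794112; p₂ = -0.88 − 0.02·4.794112 = -0.97588224

-0.97588224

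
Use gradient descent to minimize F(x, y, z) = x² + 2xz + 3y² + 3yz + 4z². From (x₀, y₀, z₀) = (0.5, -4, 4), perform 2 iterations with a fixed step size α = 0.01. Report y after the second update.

∇F = (2x + 2z, 6y + 3z, 2x + 3y + 8z)
(x₁, y₁, z₁) = (0.5, -4, 4) − 0.01·(9, -12, 21) = (0.41, -3.88, 3.79)
(x₂, y₂, z₂) = (0.41, -3.88, 3.79) − 0.01·(8.4, -11.91, 19.5) = (0.326, -3.7609, 3.595)
y = -3.7609

-3.7609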